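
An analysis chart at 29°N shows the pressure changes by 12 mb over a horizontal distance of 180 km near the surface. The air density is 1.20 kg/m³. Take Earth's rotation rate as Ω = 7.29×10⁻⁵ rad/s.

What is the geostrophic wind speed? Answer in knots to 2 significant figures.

150 knots

Coriolis parameter at 29°N:
f = 2Ω sin φ = 2 × 7.29×10⁻⁵ × sin 29° = 7.07×10⁻⁵ s⁻¹
Pressure gradient: |∂P/∂n| = 1200 Pa / 180000 m = 6.67×10⁻³ Pa/m
Geostrophic balance (pressure-gradient force = Coriolis force):
V_g = (1/(fρ)) |∂P/∂n| = 6.67×10⁻³ / (7.07×10⁻⁵ × 1.20) = 78.6 m/s
Converting: 78.6 m/s × 1.944 = 150 knots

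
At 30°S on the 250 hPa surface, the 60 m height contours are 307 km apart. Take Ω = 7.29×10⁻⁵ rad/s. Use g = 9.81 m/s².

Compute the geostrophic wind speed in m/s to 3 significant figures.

Coriolis parameter at 30°S:
f = 2Ω sin φ = 2 × 7.29×10⁻⁵ × sin 30° = 7.29×10⁻⁵ s⁻¹
Height gradient: |∂Z/∂n| = 60 m / 307000 m = 1.95×10⁻⁴
On a pressure surface, geostrophic balance gives V_g = (g/f)|∂Z/∂n|:
V_g = 9.81 × 1.95×10⁻⁴ / 7.29×10⁻⁵ = 26.3 m/s

26.3 m/s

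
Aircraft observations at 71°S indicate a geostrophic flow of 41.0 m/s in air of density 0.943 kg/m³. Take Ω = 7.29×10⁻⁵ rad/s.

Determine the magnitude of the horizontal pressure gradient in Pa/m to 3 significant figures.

Coriolis parameter at 71°S:
f = 2Ω sin φ = 2 × 7.29×10⁻⁵ × sin 71° = 1.38×10⁻⁴ s⁻¹
Geostrophic balance rearranged: |∂P/∂n| = f ρ V_g
|∂P/∂n| = 1.38×10⁻⁴ × 0.943 × 41.0 = 5.33×10⁻³ Pa/m

5.33×10⁻³ Pa/m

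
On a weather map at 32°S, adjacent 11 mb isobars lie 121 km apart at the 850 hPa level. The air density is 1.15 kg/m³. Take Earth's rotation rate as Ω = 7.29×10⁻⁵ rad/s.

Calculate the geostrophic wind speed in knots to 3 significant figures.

199 knots

Coriolis parameter at 32°S:
f = 2Ω sin φ = 2 × 7.29×10⁻⁵ × sin 32° = 7.73×10⁻⁵ s⁻¹
Pressure gradient: |∂P/∂n| = 1100 Pa / 121000 m = 9.09×10⁻³ Pa/m
Geostrophic balance (pressure-gradient force = Coriolis force):
V_g = (1/(fρ)) |∂P/∂n| = 9.09×10⁻³ / (7.73×10⁻⁵ × 1.15) = 102 m/s
Converting: 102 m/s × 1.944 = 199 knots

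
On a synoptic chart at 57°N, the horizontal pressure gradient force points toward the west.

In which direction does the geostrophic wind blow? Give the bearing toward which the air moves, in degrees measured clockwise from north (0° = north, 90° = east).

000°

The pressure-gradient force points toward the west (bearing 270°).
Geostrophic balance: in the Northern Hemisphere the Coriolis force deflects motion to the right, so the geostrophic wind blows 90° to the right of the pressure-gradient force (low pressure on the left).
Rotating 270° by 90° clockwise gives 000° — the wind blows toward the north.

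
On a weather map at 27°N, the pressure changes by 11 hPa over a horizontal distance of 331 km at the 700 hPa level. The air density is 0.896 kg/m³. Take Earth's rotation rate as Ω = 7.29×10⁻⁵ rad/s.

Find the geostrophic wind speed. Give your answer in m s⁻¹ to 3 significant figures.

Coriolis parameter at 27°N:
f = 2Ω sin φ = 2 × 7.29×10⁻⁵ × sin 27° = 6.62×10⁻⁵ s⁻¹
Pressure gradient: |∂P/∂n| = 1100 Pa / 331000 m = 3.32×10⁻³ Pa/m
Geostrophic balance (pressure-gradient force = Coriolis force):
V_g = (1/(fρ)) |∂P/∂n| = 3.32×10⁻³ / (6.62×10⁻⁵ × 0.896) = 56.0 m/s

56.0 m s⁻¹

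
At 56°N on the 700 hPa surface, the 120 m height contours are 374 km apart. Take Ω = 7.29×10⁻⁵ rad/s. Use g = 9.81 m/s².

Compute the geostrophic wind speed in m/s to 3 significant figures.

Coriolis parameter at 56°N:
f = 2Ω sin φ = 2 × 7.29×10⁻⁵ × sin 56° = 1.21×10⁻⁴ s⁻¹
Height gradient: |∂Z/∂n| = 120 m / 374000 m = 3.21×10⁻⁴
On a pressure surface, geostrophic balance gives V_g = (g/f)|∂Z/∂n|:
V_g = 9.81 × 3.21×10⁻⁴ / 1.21×10⁻⁴ = 26.0 m/s

26.0 m/s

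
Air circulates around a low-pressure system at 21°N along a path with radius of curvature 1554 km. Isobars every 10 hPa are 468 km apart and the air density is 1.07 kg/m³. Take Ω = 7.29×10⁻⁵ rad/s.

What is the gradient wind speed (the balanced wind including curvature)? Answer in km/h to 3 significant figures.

Coriolis parameter at 21°N:
f = 2Ω sin φ = 2 × 7.29×10⁻⁵ × sin 21° = 5.23×10⁻⁵ s⁻¹
Pressure gradient: |∂P/∂n| = 1000 Pa / 468000 m = 2.14×10⁻³ Pa/m
Geostrophic speed: V_g = |∂P/∂n|/(fρ) = 2.14×10⁻³/(5.23×10⁻⁵ × 1.07) = 38.2 m/s
Around a low, centrifugal force acts outward with Coriolis, so pressure-gradient force balances both:
(1/ρ)|∂P/∂n| = fV + V²/R  →  V² + fR·V − fR·V_g = 0
With fR = 5.23×10⁻⁵ × 1554×10³ m = 81.2 m/s:
V = [−fR + √((fR)² + 4 fR V_g)]/2 = [−81.2 + √(81.2² + 4×81.2×38.2)]/2 = 28.3 m/s
Subgeostrophic (V < V_g = 38.2 m/s), as expected around a low.
Converting: 28.3 m/s × 3.6 = 102 km/h

102 km/h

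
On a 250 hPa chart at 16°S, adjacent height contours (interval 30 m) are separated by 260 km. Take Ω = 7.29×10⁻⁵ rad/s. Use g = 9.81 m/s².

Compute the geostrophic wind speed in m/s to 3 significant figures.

28.2 m/s

Coriolis parameter at 16°S:
f = 2Ω sin φ = 2 × 7.29×10⁻⁵ × sin 16° = 4.02×10⁻⁵ s⁻¹
Height gradient: |∂Z/∂n| = 30 m / 260000 m = 1.15×10⁻⁴
On a pressure surface, geostrophic balance gives V_g = (g/f)|∂Z/∂n|:
V_g = 9.81 × 1.15×10⁻⁴ / 4.02×10⁻⁵ = 28.2 m/s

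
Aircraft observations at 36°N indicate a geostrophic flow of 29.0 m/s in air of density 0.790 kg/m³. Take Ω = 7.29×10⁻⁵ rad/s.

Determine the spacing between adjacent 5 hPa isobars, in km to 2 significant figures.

Coriolis parameter at 36°N:
f = 2Ω sin φ = 2 × 7.29×10⁻⁵ × sin 36° = 8.57×10⁻⁵ s⁻¹
Geostrophic balance rearranged: |∂P/∂n| = f ρ V_g
|∂P/∂n| = 8.57×10⁻⁵ × 0.790 × 29.0 = 1.96×10⁻³ Pa/m
Isobar spacing: Δn = ΔP/|∂P/∂n| = 500 Pa / 1.96×10⁻³ Pa/m = 254665 m ≈ 250 km

250 km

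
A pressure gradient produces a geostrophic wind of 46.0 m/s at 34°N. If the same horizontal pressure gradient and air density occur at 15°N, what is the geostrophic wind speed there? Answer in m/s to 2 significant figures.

99 m/s

With the same pressure gradient and density, V_g ∝ 1/f ∝ 1/sin φ.
V₂ = V₁ · sin φ₁ / sin φ₂ = 46.0 × sin 34° / sin 15°
V₂ = 46.0 × 0.5592/0.2588 = 99 m/s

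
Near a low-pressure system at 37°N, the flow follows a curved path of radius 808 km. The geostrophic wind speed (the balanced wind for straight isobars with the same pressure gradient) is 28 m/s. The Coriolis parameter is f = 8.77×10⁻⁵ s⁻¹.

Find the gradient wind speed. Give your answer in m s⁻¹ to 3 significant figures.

Around a low, centrifugal force acts outward with Coriolis, so pressure-gradient force balances both:
(1/ρ)|∂P/∂n| = fV + V²/R  →  V² + fR·V − fR·V_g = 0
With fR = 8.77×10⁻⁵ × 808×10³ m = 70.9 m/s:
V = [−fR + √((fR)² + 4 fR V_g)]/2 = [−70.9 + √(70.9² + 4×70.9×28)]/2 = 21.5 m/s
Subgeostrophic (V < V_g = 28 m/s), as expected around a low.

21.5 m s⁻¹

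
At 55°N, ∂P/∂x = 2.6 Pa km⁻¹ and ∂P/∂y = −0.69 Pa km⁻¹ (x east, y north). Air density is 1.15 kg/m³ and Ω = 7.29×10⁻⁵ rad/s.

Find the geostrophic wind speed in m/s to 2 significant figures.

20 m/s

Coriolis parameter at 55°N:
f = 2Ω sin φ = 2 × 7.29×10⁻⁵ × sin 55° = 1.19×10⁻⁴ s⁻¹
Component geostrophic relations (x east, y north):
u_g = −(1/(fρ)) ∂P/∂y,  v_g = (1/(fρ)) ∂P/∂x
u_g = −(−0.69×10⁻³)/(1.19×10⁻⁴ × 1.15) = 5.02 m/s;  v_g = (2.6×10⁻³)/(1.19×10⁻⁴ × 1.15) = 18.9 m/s
|V_g| = √(u_g² + v_g²) = 19.6 m/s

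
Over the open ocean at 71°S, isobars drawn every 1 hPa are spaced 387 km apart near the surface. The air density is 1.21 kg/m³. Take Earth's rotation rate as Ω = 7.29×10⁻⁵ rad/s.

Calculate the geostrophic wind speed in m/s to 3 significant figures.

1.55 m/s

Coriolis parameter at 71°S:
f = 2Ω sin φ = 2 × 7.29×10⁻⁵ × sin 71° = 1.38×10⁻⁴ s⁻¹
Pressure gradient: |∂P/∂n| = 100 Pa / 387000 m = 2.58×10⁻⁴ Pa/m
Geostrophic balance (pressure-gradient force = Coriolis force):
V_g = (1/(fρ)) |∂P/∂n| = 2.58×10⁻⁴ / (1.38×10⁻⁴ × 1.21) = 1.55 m/s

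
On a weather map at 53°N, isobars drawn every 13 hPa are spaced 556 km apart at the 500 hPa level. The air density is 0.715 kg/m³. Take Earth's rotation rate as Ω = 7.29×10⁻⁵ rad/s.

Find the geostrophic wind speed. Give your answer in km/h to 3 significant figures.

101 km/h

Coriolis parameter at 53°N:
f = 2Ω sin φ = 2 × 7.29×10⁻⁵ × sin 53° = 1.16×10⁻⁴ s⁻¹
Pressure gradient: |∂P/∂n| = 1300 Pa / 556000 m = 2.34×10⁻³ Pa/m
Geostrophic balance (pressure-gradient force = Coriolis force):
V_g = (1/(fρ)) |∂P/∂n| = 2.34×10⁻³ / (1.16×10⁻⁴ × 0.715) = 28.1 m/s
Converting: 28.1 m/s × 3.6 = 101 km/h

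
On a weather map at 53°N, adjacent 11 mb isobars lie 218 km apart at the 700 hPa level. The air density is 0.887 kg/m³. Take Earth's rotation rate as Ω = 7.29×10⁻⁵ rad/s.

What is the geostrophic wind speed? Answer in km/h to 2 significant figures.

180 km/h

Coriolis parameter at 53°N:
f = 2Ω sin φ = 2 × 7.29×10⁻⁵ × sin 53° = 1.16×10⁻⁴ s⁻¹
Pressure gradient: |∂P/∂n| = 1100 Pa / 218000 m = 5.05×10⁻³ Pa/m
Geostrophic balance (pressure-gradient force = Coriolis force):
V_g = (1/(fρ)) |∂P/∂n| = 5.05×10⁻³ / (1.16×10⁻⁴ × 0.887) = 48.9 m/s
Converting: 48.9 m/s × 3.6 = 180 km/h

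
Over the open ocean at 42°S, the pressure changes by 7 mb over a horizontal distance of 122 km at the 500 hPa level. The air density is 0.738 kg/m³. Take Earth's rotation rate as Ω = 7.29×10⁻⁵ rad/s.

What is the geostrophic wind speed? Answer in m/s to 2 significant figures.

80 m/s

Coriolis parameter at 42°S:
f = 2Ω sin φ = 2 × 7.29×10⁻⁵ × sin 42° = 9.76×10⁻⁵ s⁻¹
Pressure gradient: |∂P/∂n| = 700 Pa / 122000 m = 5.74×10⁻³ Pa/m
Geostrophic balance (pressure-gradient force = Coriolis force):
V_g = (1/(fρ)) |∂P/∂n| = 5.74×10⁻³ / (9.76×10⁻⁵ × 0.738) = 79.7 m/s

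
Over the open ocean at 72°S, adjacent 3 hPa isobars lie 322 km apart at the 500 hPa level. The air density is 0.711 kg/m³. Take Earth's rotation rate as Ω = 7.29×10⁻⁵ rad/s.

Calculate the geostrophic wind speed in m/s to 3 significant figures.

Coriolis parameter at 72°S:
f = 2Ω sin φ = 2 × 7.29×10⁻⁵ × sin 72° = 1.39×10⁻⁴ s⁻¹
Pressure gradient: |∂P/∂n| = 300 Pa / 322000 m = 9.32×10⁻⁴ Pa/m
Geostrophic balance (pressure-gradient force = Coriolis force):
V_g = (1/(fρ)) |∂P/∂n| = 9.32×10⁻⁴ / (1.39×10⁻⁴ × 0.711) = 9.45 m/s

9.45 m/s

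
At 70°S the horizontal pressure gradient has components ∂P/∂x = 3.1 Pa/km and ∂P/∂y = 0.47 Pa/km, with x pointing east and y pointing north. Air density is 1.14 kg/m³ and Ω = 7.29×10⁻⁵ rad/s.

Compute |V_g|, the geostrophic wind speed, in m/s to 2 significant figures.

20 m/s

Coriolis parameter at 70°S:
f = 2Ω sin φ = 2 × 7.29×10⁻⁵ × sin 70° = 1.37×10⁻⁴ s⁻¹
In the Southern Hemisphere f is negative: f = −1.37×10⁻⁴ s⁻¹.
Component geostrophic relations (x east, y north):
u_g = −(1/(fρ)) ∂P/∂y,  v_g = (1/(fρ)) ∂P/∂x
u_g = −(0.47×10⁻³)/(−1.37×10⁻⁴ × 1.14) = 3.01 m/s;  v_g = (3.1×10⁻³)/(−1.37×10⁻⁴ × 1.14) = −19.8 m/s
|V_g| = √(u_g² + v_g²) = 20.1 m/s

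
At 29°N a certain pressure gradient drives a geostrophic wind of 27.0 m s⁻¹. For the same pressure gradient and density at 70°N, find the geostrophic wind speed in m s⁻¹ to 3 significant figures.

With the same pressure gradient and density, V_g ∝ 1/f ∝ 1/sin φ.
V₂ = V₁ · sin φ₁ / sin φ₂ = 27.0 × sin 29° / sin 70°
V₂ = 27.0 × 0.4848/0.9397 = 13.9 m s⁻¹

13.9 m s⁻¹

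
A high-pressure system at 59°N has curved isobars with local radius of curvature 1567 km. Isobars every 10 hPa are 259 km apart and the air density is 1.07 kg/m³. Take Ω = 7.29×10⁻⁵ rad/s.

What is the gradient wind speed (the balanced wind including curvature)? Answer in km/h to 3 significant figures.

Coriolis parameter at 59°N:
f = 2Ω sin φ = 2 × 7.29×10⁻⁵ × sin 59° = 1.25×10⁻⁴ s⁻¹
Pressure gradient: |∂P/∂n| = 1000 Pa / 259000 m = 3.86×10⁻³ Pa/m
Geostrophic speed: V_g = |∂P/∂n|/(fρ) = 3.86×10⁻³/(1.25×10⁻⁴ × 1.07) = 28.9 m/s
Around a high, pressure-gradient force acts outward with centrifugal, so Coriolis balances both:
fV = (1/ρ)|∂P/∂n| + V²/R  →  V² − fR·V + fR·V_g = 0
With fR = 1.25×10⁻⁴ × 1567×10³ m = 196 m/s:
V = [fR − √((fR)² − 4 fR V_g)]/2 = [196 − √(196² − 4×196×28.9)]/2 = 35.2 m/s
Supergeostrophic (V > V_g = 28.9 m/s), as expected around a high.
Converting: 35.2 m/s × 3.6 = 127 km/h

127 km/h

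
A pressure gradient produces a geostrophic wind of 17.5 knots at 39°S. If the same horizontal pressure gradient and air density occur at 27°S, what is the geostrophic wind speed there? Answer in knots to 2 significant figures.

24 knots

With the same pressure gradient and density, V_g ∝ 1/f ∝ 1/sin φ.
V₂ = V₁ · sin φ₁ / sin φ₂ = 17.5 × sin 39° / sin 27°
V₂ = 17.5 × 0.6293/0.4540 = 24 knots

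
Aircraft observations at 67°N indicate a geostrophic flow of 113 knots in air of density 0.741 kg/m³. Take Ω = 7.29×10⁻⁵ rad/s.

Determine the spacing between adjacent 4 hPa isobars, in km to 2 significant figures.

Coriolis parameter at 67°N:
f = 2Ω sin φ = 2 × 7.29×10⁻⁵ × sin 67° = 1.34×10⁻⁴ s⁻¹
Wind speed in SI: 113 knots = 58.1 m/s
Geostrophic balance rearranged: |∂P/∂n| = f ρ V_g
|∂P/∂n| = 1.34×10⁻⁴ × 0.741 × 58.1 = 5.78×10⁻³ Pa/m
Isobar spacing: Δn = ΔP/|∂P/∂n| = 400 Pa / 5.78×10⁻³ Pa/m = 69190 m ≈ 69 km

69 km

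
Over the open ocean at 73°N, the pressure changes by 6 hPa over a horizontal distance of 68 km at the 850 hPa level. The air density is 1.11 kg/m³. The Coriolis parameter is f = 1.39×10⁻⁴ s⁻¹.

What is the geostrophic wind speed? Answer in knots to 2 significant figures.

110 knots

Pressure gradient: |∂P/∂n| = 600 Pa / 68000 m = 8.82×10⁻³ Pa/m
Geostrophic balance (pressure-gradient force = Coriolis force):
V_g = (1/(fρ)) |∂P/∂n| = 8.82×10⁻³ / (1.39×10⁻⁴ × 1.11) = 57.2 m/s
Converting: 57.2 m/s × 1.944 = 110 knots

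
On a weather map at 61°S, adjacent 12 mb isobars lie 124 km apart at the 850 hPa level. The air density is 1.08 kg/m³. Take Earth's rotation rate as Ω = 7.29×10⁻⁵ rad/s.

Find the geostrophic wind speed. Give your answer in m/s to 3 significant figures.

70.3 m/s

Coriolis parameter at 61°S:
f = 2Ω sin φ = 2 × 7.29×10⁻⁵ × sin 61° = 1.28×10⁻⁴ s⁻¹
Pressure gradient: |∂P/∂n| = 1200 Pa / 124000 m = 9.68×10⁻³ Pa/m
Geostrophic balance (pressure-gradient force = Coriolis force):
V_g = (1/(fρ)) |∂P/∂n| = 9.68×10⁻³ / (1.28×10⁻⁴ × 1.08) = 70.3 m/s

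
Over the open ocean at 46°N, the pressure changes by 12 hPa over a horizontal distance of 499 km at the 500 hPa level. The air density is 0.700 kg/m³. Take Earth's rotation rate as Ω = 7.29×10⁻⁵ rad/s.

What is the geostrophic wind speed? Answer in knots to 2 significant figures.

Coriolis parameter at 46°N:
f = 2Ω sin φ = 2 × 7.29×10⁻⁵ × sin 46° = 1.05×10⁻⁴ s⁻¹
Pressure gradient: |∂P/∂n| = 1200 Pa / 499000 m = 2.40×10⁻³ Pa/m
Geostrophic balance (pressure-gradient force = Coriolis force):
V_g = (1/(fρ)) |∂P/∂n| = 2.40×10⁻³ / (1.05×10⁻⁴ × 0.700) = 32.8 m/s
Converting: 32.8 m/s × 1.944 = 64 knots

64 knots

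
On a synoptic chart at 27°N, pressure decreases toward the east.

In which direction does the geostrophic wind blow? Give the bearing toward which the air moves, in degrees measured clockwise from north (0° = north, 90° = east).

180°

The pressure-gradient force points toward the east (bearing 090°).
Geostrophic balance: in the Northern Hemisphere the Coriolis force deflects motion to the right, so the geostrophic wind blows 90° to the right of the pressure-gradient force (low pressure on the left).
Rotating 090° by 90° clockwise gives 180° — the wind blows toward the south.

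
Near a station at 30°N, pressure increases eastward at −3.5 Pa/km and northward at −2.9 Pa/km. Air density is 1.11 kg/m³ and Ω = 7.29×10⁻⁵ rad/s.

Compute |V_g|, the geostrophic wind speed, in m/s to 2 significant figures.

56 m/s

Coriolis parameter at 30°N:
f = 2Ω sin φ = 2 × 7.29×10⁻⁵ × sin 30° = 7.29×10⁻⁵ s⁻¹
Component geostrophic relations (x east, y north):
u_g = −(1/(fρ)) ∂P/∂y,  v_g = (1/(fρ)) ∂P/∂x
u_g = −(−2.9×10⁻³)/(7.29×10⁻⁵ × 1.11) = 35.8 m/s;  v_g = (−3.5×10⁻³)/(7.29×10⁻⁵ × 1.11) = −43.3 m/s
|V_g| = √(u_g² + v_g²) = 56.2 m/s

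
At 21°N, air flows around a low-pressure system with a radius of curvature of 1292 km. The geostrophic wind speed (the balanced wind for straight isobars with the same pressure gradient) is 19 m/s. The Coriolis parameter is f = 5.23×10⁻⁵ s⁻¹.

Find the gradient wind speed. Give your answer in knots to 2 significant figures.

30 knots

Around a low, centrifugal force acts outward with Coriolis, so pressure-gradient force balances both:
(1/ρ)|∂P/∂n| = fV + V²/R  →  V² + fR·V − fR·V_g = 0
With fR = 5.23×10⁻⁵ × 1292×10³ m = 67.6 m/s:
V = [−fR + √((fR)² + 4 fR V_g)]/2 = [−67.6 + √(67.6² + 4×67.6×19)]/2 = 15.5 m/s
Subgeostrophic (V < V_g = 19 m/s), as expected around a low.
Converting: 15.5 m/s × 1.944 = 30 knots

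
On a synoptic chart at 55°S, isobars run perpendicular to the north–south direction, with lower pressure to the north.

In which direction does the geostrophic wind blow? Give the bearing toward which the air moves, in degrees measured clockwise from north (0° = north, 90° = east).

270°

The pressure-gradient force points toward the north (bearing 000°).
Geostrophic balance: in the Southern Hemisphere the Coriolis force deflects motion to the left, so the geostrophic wind blows 90° to the left of the pressure-gradient force (low pressure on the right).
Rotating 000° by 90° counterclockwise gives 270° — the wind blows toward the west.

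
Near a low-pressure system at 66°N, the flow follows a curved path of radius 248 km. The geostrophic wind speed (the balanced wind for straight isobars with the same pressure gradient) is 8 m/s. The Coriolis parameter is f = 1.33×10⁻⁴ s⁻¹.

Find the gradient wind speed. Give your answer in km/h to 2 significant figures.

24 km/h

Around a low, centrifugal force acts outward with Coriolis, so pressure-gradient force balances both:
(1/ρ)|∂P/∂n| = fV + V²/R  →  V² + fR·V − fR·V_g = 0
With fR = 1.33×10⁻⁴ × 248×10³ m = 33.0 m/s:
V = [−fR + √((fR)² + 4 fR V_g)]/2 = [−33.0 + √(33.0² + 4×33.0×8)]/2 = 6.66 m/s
Subgeostrophic (V < V_g = 8 m/s), as expected around a low.
Converting: 6.66 m/s × 3.6 = 24 km/h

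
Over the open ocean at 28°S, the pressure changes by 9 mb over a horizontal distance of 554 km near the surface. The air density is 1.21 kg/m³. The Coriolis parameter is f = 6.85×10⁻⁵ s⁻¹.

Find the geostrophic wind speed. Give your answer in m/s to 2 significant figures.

Pressure gradient: |∂P/∂n| = 900 Pa / 554000 m = 1.62×10⁻³ Pa/m
Geostrophic balance (pressure-gradient force = Coriolis force):
V_g = (1/(fρ)) |∂P/∂n| = 1.62×10⁻³ / (6.85×10⁻⁵ × 1.21) = 19.6 m/s

20 m/s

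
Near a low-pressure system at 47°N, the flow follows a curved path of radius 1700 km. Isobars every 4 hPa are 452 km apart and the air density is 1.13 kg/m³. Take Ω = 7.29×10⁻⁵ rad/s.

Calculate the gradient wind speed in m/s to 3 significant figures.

7.07 m/s

Coriolis parameter at 47°N:
f = 2Ω sin φ = 2 × 7.29×10⁻⁵ × sin 47° = 1.07×10⁻⁴ s⁻¹
Pressure gradient: |∂P/∂n| = 400 Pa / 452000 m = 8.85×10⁻⁴ Pa/m
Geostrophic speed: V_g = |∂P/∂n|/(fρ) = 8.85×10⁻⁴/(1.07×10⁻⁴ × 1.13) = 7.34 m/s
Around a low, centrifugal force acts outward with Coriolis, so pressure-gradient force balances both:
(1/ρ)|∂P/∂n| = fV + V²/R  →  V² + fR·V − fR·V_g = 0
With fR = 1.07×10⁻⁴ × 1700×10³ m = 181 m/s:
V = [−fR + √((fR)² + 4 fR V_g)]/2 = [−181 + √(181² + 4×181×7.34)]/2 = 7.07 m/s
Subgeostrophic (V < V_g = 7.34 m/s), as expected around a low.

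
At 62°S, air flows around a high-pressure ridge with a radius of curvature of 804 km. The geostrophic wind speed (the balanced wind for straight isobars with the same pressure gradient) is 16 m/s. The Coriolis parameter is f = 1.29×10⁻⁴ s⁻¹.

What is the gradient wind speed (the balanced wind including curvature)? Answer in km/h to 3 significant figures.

Around a high, pressure-gradient force acts outward with centrifugal, so Coriolis balances both:
fV = (1/ρ)|∂P/∂n| + V²/R  →  V² − fR·V + fR·V_g = 0
With fR = 1.29×10⁻⁴ × 804×10³ m = 104 m/s:
V = [fR − √((fR)² − 4 fR V_g)]/2 = [104 − √(104² − 4×104×16)]/2 = 19.8 m/s
Supergeostrophic (V > V_g = 16 m/s), as expected around a high.
Converting: 19.8 m/s × 3.6 = 71.2 km/h

71.2 km/h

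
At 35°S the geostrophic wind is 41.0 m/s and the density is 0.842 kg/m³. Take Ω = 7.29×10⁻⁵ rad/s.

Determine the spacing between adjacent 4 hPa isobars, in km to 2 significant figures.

140 km

Coriolis parameter at 35°S:
f = 2Ω sin φ = 2 × 7.29×10⁻⁵ × sin 35° = 8.36×10⁻⁵ s⁻¹
Geostrophic balance rearranged: |∂P/∂n| = f ρ V_g
|∂P/∂n| = 8.36×10⁻⁵ × 0.842 × 41.0 = 2.89×10⁻³ Pa/m
Isobar spacing: Δn = ΔP/|∂P/∂n| = 400 Pa / 2.89×10⁻³ Pa/m = 138553 m ≈ 140 km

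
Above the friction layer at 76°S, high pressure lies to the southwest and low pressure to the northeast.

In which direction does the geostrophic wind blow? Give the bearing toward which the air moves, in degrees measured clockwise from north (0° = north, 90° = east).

315°

The pressure-gradient force points toward the northeast (bearing 045°).
Geostrophic balance: in the Southern Hemisphere the Coriolis force deflects motion to the left, so the geostrophic wind blows 90° to the left of the pressure-gradient force (low pressure on the right).
Rotating 045° by 90° counterclockwise gives 315° — the wind blows toward the northwest.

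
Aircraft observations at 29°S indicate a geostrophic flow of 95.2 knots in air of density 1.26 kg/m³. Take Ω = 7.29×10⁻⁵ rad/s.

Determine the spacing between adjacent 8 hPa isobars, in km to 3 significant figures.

Coriolis parameter at 29°S:
f = 2Ω sin φ = 2 × 7.29×10⁻⁵ × sin 29° = 7.07×10⁻⁵ s⁻¹
Wind speed in SI: 95.2 knots = 49.0 m/s
Geostrophic balance rearranged: |∂P/∂n| = f ρ V_g
|∂P/∂n| = 7.07×10⁻⁵ × 1.26 × 49.0 = 4.36×10⁻³ Pa/m
Isobar spacing: Δn = ΔP/|∂P/∂n| = 800 Pa / 4.36×10⁻³ Pa/m = 183407 m ≈ 183 km

183 km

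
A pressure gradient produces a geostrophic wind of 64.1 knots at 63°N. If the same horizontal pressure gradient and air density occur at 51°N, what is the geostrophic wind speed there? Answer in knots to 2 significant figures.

73 knots

With the same pressure gradient and density, V_g ∝ 1/f ∝ 1/sin φ.
V₂ = V₁ · sin φ₁ / sin φ₂ = 64.1 × sin 63° / sin 51°
V₂ = 64.1 × 0.8910/0.7771 = 73 knots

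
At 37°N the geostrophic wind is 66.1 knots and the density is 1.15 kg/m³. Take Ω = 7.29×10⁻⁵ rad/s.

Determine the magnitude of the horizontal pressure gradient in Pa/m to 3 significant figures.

Coriolis parameter at 37°N:
f = 2Ω sin φ = 2 × 7.29×10⁻⁵ × sin 37° = 8.77×10⁻⁵ s⁻¹
Wind speed in SI: 66.1 knots = 34.0 m/s
Geostrophic balance rearranged: |∂P/∂n| = f ρ V_g
|∂P/∂n| = 8.77×10⁻⁵ × 1.15 × 34.0 = 3.43×10⁻³ Pa/m

3.43×10⁻³ Pa/m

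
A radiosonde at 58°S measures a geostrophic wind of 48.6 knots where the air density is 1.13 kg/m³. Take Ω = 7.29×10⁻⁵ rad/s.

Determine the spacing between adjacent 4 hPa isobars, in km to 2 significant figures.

Coriolis parameter at 58°S:
f = 2Ω sin φ = 2 × 7.29×10⁻⁵ × sin 58° = 1.24×10⁻⁴ s⁻¹
Wind speed in SI: 48.6 knots = 25.0 m/s
Geostrophic balance rearranged: |∂P/∂n| = f ρ V_g
|∂P/∂n| = 1.24×10⁻⁴ × 1.13 × 25.0 = 3.49×10⁻³ Pa/m
Isobar spacing: Δn = ΔP/|∂P/∂n| = 400 Pa / 3.49×10⁻³ Pa/m = 114506 m ≈ 110 km

110 km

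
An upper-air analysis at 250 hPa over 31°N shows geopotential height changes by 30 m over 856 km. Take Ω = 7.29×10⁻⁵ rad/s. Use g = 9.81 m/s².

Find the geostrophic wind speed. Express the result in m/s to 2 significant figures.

4.6 m/s

Coriolis parameter at 31°N:
f = 2Ω sin φ = 2 × 7.29×10⁻⁵ × sin 31° = 7.51×10⁻⁵ s⁻¹
Height gradient: |∂Z/∂n| = 30 m / 856000 m = 3.50×10⁻⁵
On a pressure surface, geostrophic balance gives V_g = (g/f)|∂Z/∂n|:
V_g = 9.81 × 3.50×10⁻⁵ / 7.51×10⁻⁵ = 4.58 m/s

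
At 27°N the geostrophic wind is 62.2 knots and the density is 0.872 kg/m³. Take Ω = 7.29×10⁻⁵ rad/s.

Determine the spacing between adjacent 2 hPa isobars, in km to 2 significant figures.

Coriolis parameter at 27°N:
f = 2Ω sin φ = 2 × 7.29×10⁻⁵ × sin 27° = 6.62×10⁻⁵ s⁻¹
Wind speed in SI: 62.2 knots = 32.0 m/s
Geostrophic balance rearranged: |∂P/∂n| = f ρ V_g
|∂P/∂n| = 6.62×10⁻⁵ × 0.872 × 32.0 = 1.85×10⁻³ Pa/m
Isobar spacing: Δn = ΔP/|∂P/∂n| = 200 Pa / 1.85×10⁻³ Pa/m = 108288 m ≈ 110 km

110 km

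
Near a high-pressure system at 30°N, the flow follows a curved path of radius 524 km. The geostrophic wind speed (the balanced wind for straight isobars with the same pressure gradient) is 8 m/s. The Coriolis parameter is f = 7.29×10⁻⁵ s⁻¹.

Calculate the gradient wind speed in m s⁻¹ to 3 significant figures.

11.4 m s⁻¹

Around a high, pressure-gradient force acts outward with centrifugal, so Coriolis balances both:
fV = (1/ρ)|∂P/∂n| + V²/R  →  V² − fR·V + fR·V_g = 0
With fR = 7.29×10⁻⁵ × 524×10³ m = 38.2 m/s:
V = [fR − √((fR)² − 4 fR V_g)]/2 = [38.2 − √(38.2² − 4×38.2×8)]/2 = 11.4 m/s
Supergeostrophic (V > V_g = 8 m/s), as expected around a high.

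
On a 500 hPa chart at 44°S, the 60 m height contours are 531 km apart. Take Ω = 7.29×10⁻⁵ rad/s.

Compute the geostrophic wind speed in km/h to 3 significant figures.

Coriolis parameter at 44°S:
f = 2Ω sin φ = 2 × 7.29×10⁻⁵ × sin 44° = 1.01×10⁻⁴ s⁻¹
Height gradient: |∂Z/∂n| = 60 m / 531000 m = 1.13×10⁻⁴
On a pressure surface, geostrophic balance gives V_g = (g/f)|∂Z/∂n|:
V_g = 9.81 × 1.13×10⁻⁴ / 1.01×10⁻⁴ = 10.9 m/s
Converting: 10.9 m/s × 3.6 = 39.4 km/h

39.4 km/h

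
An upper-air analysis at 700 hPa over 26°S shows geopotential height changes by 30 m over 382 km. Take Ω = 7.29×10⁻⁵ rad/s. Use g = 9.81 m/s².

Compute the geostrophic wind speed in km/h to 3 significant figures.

Coriolis parameter at 26°S:
f = 2Ω sin φ = 2 × 7.29×10⁻⁵ × sin 26° = 6.39×10⁻⁵ s⁻¹
Height gradient: |∂Z/∂n| = 30 m / 382000 m = 7.85×10⁻⁵
On a pressure surface, geostrophic balance gives V_g = (g/f)|∂Z/∂n|:
V_g = 9.81 × 7.85×10⁻⁵ / 6.39×10⁻⁵ = 12.1 m/s
Converting: 12.1 m/s × 3.6 = 43.4 km/h

43.4 km/h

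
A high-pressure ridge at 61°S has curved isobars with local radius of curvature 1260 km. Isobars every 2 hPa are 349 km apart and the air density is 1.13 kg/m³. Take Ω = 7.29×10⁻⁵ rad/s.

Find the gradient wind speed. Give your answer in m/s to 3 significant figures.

Coriolis parameter at 61°S:
f = 2Ω sin φ = 2 × 7.29×10⁻⁵ × sin 61° = 1.28×10⁻⁴ s⁻¹
Pressure gradient: |∂P/∂n| = 200 Pa / 349000 m = 5.73×10⁻⁴ Pa/m
Geostrophic speed: V_g = |∂P/∂n|/(fρ) = 5.73×10⁻⁴/(1.28×10⁻⁴ × 1.13) = 3.98 m/s
Around a high, pressure-gradient force acts outward with centrifugal, so Coriolis balances both:
fV = (1/ρ)|∂P/∂n| + V²/R  →  V² − fR·V + fR·V_g = 0
With fR = 1.28×10⁻⁴ × 1260×10³ m = 161 m/s:
V = [fR − √((fR)² − 4 fR V_g)]/2 = [161 − √(161² − 4×161×3.98)]/2 = 4.08 m/s
Supergeostrophic (V > V_g = 3.98 m/s), as expected around a high.

4.08 m/s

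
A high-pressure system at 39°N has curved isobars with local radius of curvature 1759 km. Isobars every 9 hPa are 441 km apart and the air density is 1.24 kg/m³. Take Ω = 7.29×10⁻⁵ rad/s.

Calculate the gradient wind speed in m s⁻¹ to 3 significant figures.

20.6 m s⁻¹

Coriolis parameter at 39°N:
f = 2Ω sin φ = 2 × 7.29×10⁻⁵ × sin 39° = 9.18×10⁻⁵ s⁻¹
Pressure gradient: |∂P/∂n| = 900 Pa / 441000 m = 2.04×10⁻³ Pa/m
Geostrophic speed: V_g = |∂P/∂n|/(fρ) = 2.04×10⁻³/(9.18×10⁻⁵ × 1.24) = 17.9 m/s
Around a high, pressure-gradient force acts outward with centrifugal, so Coriolis balances both:
fV = (1/ρ)|∂P/∂n| + V²/R  →  V² − fR·V + fR·V_g = 0
With fR = 9.18×10⁻⁵ × 1759×10³ m = 161 m/s:
V = [fR − √((fR)² − 4 fR V_g)]/2 = [161 − √(161² − 4×161×17.9)]/2 = 20.6 m/s
Supergeostrophic (V > V_g = 17.9 m/s), as expected around a high.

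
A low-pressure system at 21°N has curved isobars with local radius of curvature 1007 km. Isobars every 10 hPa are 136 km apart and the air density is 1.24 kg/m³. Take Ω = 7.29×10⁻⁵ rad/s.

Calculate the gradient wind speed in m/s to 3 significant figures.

55.3 m/s

Coriolis parameter at 21°N:
f = 2Ω sin φ = 2 × 7.29×10⁻⁵ × sin 21° = 5.23×10⁻⁵ s⁻¹
Pressure gradient: |∂P/∂n| = 1000 Pa / 136000 m = 7.35×10⁻³ Pa/m
Geostrophic speed: V_g = |∂P/∂n|/(fρ) = 7.35×10⁻³/(5.23×10⁻⁵ × 1.24) = 113 m/s
Around a low, centrifugal force acts outward with Coriolis, so pressure-gradient force balances both:
(1/ρ)|∂P/∂n| = fV + V²/R  →  V² + fR·V − fR·V_g = 0
With fR = 5.23×10⁻⁵ × 1007×10³ m = 52.6 m/s:
V = [−fR + √((fR)² + 4 fR V_g)]/2 = [−52.6 + √(52.6² + 4×52.6×113)]/2 = 55.3 m/s
Subgeostrophic (V < V_g = 113 m/s), as expected around a low.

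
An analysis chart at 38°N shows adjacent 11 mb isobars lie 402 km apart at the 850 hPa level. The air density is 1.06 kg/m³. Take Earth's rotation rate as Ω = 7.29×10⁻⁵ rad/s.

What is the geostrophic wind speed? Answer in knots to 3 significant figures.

Coriolis parameter at 38°N:
f = 2Ω sin φ = 2 × 7.29×10⁻⁵ × sin 38° = 8.98×10⁻⁵ s⁻¹
Pressure gradient: |∂P/∂n| = 1100 Pa / 402000 m = 2.74×10⁻³ Pa/m
Geostrophic balance (pressure-gradient force = Coriolis force):
V_g = (1/(fρ)) |∂P/∂n| = 2.74×10⁻³ / (8.98×10⁻⁵ × 1.06) = 28.8 m/s
Converting: 28.8 m/s × 1.944 = 55.9 knots

55.9 knots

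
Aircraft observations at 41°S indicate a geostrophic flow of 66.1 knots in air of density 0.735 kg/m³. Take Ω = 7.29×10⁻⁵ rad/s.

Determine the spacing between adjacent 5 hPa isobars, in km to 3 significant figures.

209 km

Coriolis parameter at 41°S:
f = 2Ω sin φ = 2 × 7.29×10⁻⁵ × sin 41° = 9.57×10⁻⁵ s⁻¹
Wind speed in SI: 66.1 knots = 34.0 m/s
Geostrophic balance rearranged: |∂P/∂n| = f ρ V_g
|∂P/∂n| = 9.57×10⁻⁵ × 0.735 × 34.0 = 2.39×10⁻³ Pa/m
Isobar spacing: Δn = ΔP/|∂P/∂n| = 500 Pa / 2.39×10⁻³ Pa/m = 209143 m ≈ 209 km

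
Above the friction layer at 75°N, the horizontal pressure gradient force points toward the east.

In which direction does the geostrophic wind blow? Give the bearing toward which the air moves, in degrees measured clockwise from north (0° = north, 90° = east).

The pressure-gradient force points toward the east (bearing 090°).
Geostrophic balance: in the Northern Hemisphere the Coriolis force deflects motion to the right, so the geostrophic wind blows 90° to the right of the pressure-gradient force (low pressure on the left).
Rotating 090° by 90° clockwise gives 180° — the wind blows toward the south.

180°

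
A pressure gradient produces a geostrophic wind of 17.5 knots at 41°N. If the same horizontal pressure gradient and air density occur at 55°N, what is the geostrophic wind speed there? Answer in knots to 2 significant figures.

14 knots

With the same pressure gradient and density, V_g ∝ 1/f ∝ 1/sin φ.
V₂ = V₁ · sin φ₁ / sin φ₂ = 17.5 × sin 41° / sin 55°
V₂ = 17.5 × 0.6561/0.8192 = 14 knots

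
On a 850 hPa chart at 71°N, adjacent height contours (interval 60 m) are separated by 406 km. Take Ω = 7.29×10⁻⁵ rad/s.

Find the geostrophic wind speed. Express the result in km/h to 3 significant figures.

Coriolis parameter at 71°N:
f = 2Ω sin φ = 2 × 7.29×10⁻⁵ × sin 71° = 1.38×10⁻⁴ s⁻¹
Height gradient: |∂Z/∂n| = 60 m / 406000 m = 1.48×10⁻⁴
On a pressure surface, geostrophic balance gives V_g = (g/f)|∂Z/∂n|:
V_g = 9.81 × 1.48×10⁻⁴ / 1.38×10⁻⁴ = 10.5 m/s
Converting: 10.5 m/s × 3.6 = 37.9 km/h

37.9 km/h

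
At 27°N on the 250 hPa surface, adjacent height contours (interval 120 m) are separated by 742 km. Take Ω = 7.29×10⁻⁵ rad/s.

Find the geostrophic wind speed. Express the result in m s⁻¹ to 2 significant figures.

Coriolis parameter at 27°N:
f = 2Ω sin φ = 2 × 7.29×10⁻⁵ × sin 27° = 6.62×10⁻⁵ s⁻¹
Height gradient: |∂Z/∂n| = 120 m / 742000 m = 1.62×10⁻⁴
On a pressure surface, geostrophic balance gives V_g = (g/f)|∂Z/∂n|:
V_g = 9.81 × 1.62×10⁻⁴ / 6.62×10⁻⁵ = 24.0 m/s

24 m s⁻¹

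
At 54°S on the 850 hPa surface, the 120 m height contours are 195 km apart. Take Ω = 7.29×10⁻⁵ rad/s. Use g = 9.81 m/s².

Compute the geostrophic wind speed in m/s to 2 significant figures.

51 m/s

Coriolis parameter at 54°S:
f = 2Ω sin φ = 2 × 7.29×10⁻⁵ × sin 54° = 1.18×10⁻⁴ s⁻¹
Height gradient: |∂Z/∂n| = 120 m / 195000 m = 6.15×10⁻⁴
On a pressure surface, geostrophic balance gives V_g = (g/f)|∂Z/∂n|:
V_g = 9.81 × 6.15×10⁻⁴ / 1.18×10⁻⁴ = 51.2 m/s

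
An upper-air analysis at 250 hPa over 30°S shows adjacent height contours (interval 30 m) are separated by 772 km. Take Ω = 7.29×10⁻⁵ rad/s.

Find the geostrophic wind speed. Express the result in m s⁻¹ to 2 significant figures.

Coriolis parameter at 30°S:
f = 2Ω sin φ = 2 × 7.29×10⁻⁵ × sin 30° = 7.29×10⁻⁵ s⁻¹
Height gradient: |∂Z/∂n| = 30 m / 772000 m = 3.89×10⁻⁵
On a pressure surface, geostrophic balance gives V_g = (g/f)|∂Z/∂n|:
V_g = 9.81 × 3.89×10⁻⁵ / 7.29×10⁻⁵ = 5.23 m/s

5.2 m s⁻¹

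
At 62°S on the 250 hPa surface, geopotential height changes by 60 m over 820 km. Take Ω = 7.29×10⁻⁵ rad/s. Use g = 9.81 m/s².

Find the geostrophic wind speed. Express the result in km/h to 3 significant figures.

20.1 km/h

Coriolis parameter at 62°S:
f = 2Ω sin φ = 2 × 7.29×10⁻⁵ × sin 62° = 1.29×10⁻⁴ s⁻¹
Height gradient: |∂Z/∂n| = 60 m / 820000 m = 7.32×10⁻⁵
On a pressure surface, geostrophic balance gives V_g = (g/f)|∂Z/∂n|:
V_g = 9.81 × 7.32×10⁻⁵ / 1.29×10⁻⁴ = 5.58 m/s
Converting: 5.58 m/s × 3.6 = 20.1 km/h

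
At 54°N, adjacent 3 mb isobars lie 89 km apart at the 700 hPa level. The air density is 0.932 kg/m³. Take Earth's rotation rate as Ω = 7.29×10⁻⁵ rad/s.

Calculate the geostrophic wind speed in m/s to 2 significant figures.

Coriolis parameter at 54°N:
f = 2Ω sin φ = 2 × 7.29×10⁻⁵ × sin 54° = 1.18×10⁻⁴ s⁻¹
Pressure gradient: |∂P/∂n| = 300 Pa / 89000 m = 3.37×10⁻³ Pa/m
Geostrophic balance (pressure-gradient force = Coriolis force):
V_g = (1/(fρ)) |∂P/∂n| = 3.37×10⁻³ / (1.18×10⁻⁴ × 0.932) = 30.7 m/s

31 m/s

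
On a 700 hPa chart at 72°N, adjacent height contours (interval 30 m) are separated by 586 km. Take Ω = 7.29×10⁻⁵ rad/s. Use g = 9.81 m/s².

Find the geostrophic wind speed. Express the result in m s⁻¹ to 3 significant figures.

3.62 m s⁻¹

Coriolis parameter at 72°N:
f = 2Ω sin φ = 2 × 7.29×10⁻⁵ × sin 72° = 1.39×10⁻⁴ s⁻¹
Height gradient: |∂Z/∂n| = 30 m / 586000 m = 5.12×10⁻⁵
On a pressure surface, geostrophic balance gives V_g = (g/f)|∂Z/∂n|:
V_g = 9.81 × 5.12×10⁻⁵ / 1.39×10⁻⁴ = 3.62 m/s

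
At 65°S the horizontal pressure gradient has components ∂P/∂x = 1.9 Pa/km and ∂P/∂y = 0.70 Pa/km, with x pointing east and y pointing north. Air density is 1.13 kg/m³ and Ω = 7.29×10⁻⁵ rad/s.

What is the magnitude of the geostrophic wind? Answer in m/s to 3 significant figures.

13.6 m/s

Coriolis parameter at 65°S:
f = 2Ω sin φ = 2 × 7.29×10⁻⁵ × sin 65° = 1.32×10⁻⁴ s⁻¹
In the Southern Hemisphere f is negative: f = −1.32×10⁻⁴ s⁻¹.
Component geostrophic relations (x east, y north):
u_g = −(1/(fρ)) ∂P/∂y,  v_g = (1/(fρ)) ∂P/∂x
u_g = −(0.70×10⁻³)/(−1.32×10⁻⁴ × 1.13) = 4.69 m/s;  v_g = (1.9×10⁻³)/(−1.32×10⁻⁴ × 1.13) = −12.7 m/s
|V_g| = √(u_g² + v_g²) = 13.6 m/s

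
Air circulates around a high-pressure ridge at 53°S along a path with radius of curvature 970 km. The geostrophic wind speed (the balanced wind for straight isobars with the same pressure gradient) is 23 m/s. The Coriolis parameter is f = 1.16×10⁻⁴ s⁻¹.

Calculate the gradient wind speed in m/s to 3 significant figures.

Around a high, pressure-gradient force acts outward with centrifugal, so Coriolis balances both:
fV = (1/ρ)|∂P/∂n| + V²/R  →  V² − fR·V + fR·V_g = 0
With fR = 1.16×10⁻⁴ × 970×10³ m = 113 m/s:
V = [fR − √((fR)² − 4 fR V_g)]/2 = [113 − √(113² − 4×113×23)]/2 = 32.2 m/s
Supergeostrophic (V > V_g = 23 m/s), as expected around a high.

32.2 m/s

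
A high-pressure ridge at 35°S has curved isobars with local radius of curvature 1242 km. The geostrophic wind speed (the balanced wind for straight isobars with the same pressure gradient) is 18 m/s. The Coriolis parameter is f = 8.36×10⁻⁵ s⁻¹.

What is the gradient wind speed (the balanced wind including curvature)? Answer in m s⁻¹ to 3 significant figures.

23.2 m s⁻¹

Around a high, pressure-gradient force acts outward with centrifugal, so Coriolis balances both:
fV = (1/ρ)|∂P/∂n| + V²/R  →  V² − fR·V + fR·V_g = 0
With fR = 8.36×10⁻⁵ × 1242×10³ m = 104 m/s:
V = [fR − √((fR)² − 4 fR V_g)]/2 = [104 − √(104² − 4×104×18)]/2 = 23.2 m/s
Supergeostrophic (V > V_g = 18 m/s), as expected around a high.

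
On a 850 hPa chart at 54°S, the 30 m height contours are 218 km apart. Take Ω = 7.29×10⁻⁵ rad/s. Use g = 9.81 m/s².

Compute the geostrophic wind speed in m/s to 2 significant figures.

Coriolis parameter at 54°S:
f = 2Ω sin φ = 2 × 7.29×10⁻⁵ × sin 54° = 1.18×10⁻⁴ s⁻¹
Height gradient: |∂Z/∂n| = 30 m / 218000 m = 1.38×10⁻⁴
On a pressure surface, geostrophic balance gives V_g = (g/f)|∂Z/∂n|:
V_g = 9.81 × 1.38×10⁻⁴ / 1.18×10⁻⁴ = 11.4 m/s

11 m/s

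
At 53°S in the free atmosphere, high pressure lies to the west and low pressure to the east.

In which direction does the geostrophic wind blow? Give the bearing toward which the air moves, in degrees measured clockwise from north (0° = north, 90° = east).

The pressure-gradient force points toward the east (bearing 090°).
Geostrophic balance: in the Southern Hemisphere the Coriolis force deflects motion to the left, so the geostrophic wind blows 90° to the left of the pressure-gradient force (low pressure on the right).
Rotating 090° by 90° counterclockwise gives 000° — the wind blows toward the north.

000°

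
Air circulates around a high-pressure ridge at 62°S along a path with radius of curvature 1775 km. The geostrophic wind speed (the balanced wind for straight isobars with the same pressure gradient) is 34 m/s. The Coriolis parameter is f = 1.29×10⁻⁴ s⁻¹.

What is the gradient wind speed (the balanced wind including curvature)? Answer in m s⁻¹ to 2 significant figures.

Around a high, pressure-gradient force acts outward with centrifugal, so Coriolis balances both:
fV = (1/ρ)|∂P/∂n| + V²/R  →  V² − fR·V + fR·V_g = 0
With fR = 1.29×10⁻⁴ × 1775×10³ m = 229 m/s:
V = [fR − √((fR)² − 4 fR V_g)]/2 = [229 − √(229² − 4×229×34)]/2 = 41.5 m/s
Supergeostrophic (V > V_g = 34 m/s), as expected around a high.

42 m s⁻¹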